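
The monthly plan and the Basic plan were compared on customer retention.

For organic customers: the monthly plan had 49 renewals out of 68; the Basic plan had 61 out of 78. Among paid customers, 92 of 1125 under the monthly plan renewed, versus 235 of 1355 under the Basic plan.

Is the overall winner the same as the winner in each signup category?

Yes

Organic: the monthly plan 49/68 = 72.1%, the Basic plan 61/78 = 78.2% → the Basic plan
Paid: the monthly plan 92/1125 = 8.2%, the Basic plan 235/1355 = 17.3% → the Basic plan
Overall: the monthly plan 141/1193 = 11.8%, the Basic plan 296/1433 = 20.7% → the Basic plan
The Basic plan wins overall and in every signup group — no reversal.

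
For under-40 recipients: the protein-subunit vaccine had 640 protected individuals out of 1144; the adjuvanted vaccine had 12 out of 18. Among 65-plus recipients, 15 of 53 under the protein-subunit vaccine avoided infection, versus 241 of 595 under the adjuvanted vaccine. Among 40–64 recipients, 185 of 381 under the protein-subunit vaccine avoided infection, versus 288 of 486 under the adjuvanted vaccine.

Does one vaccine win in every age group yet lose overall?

Yes

Under-40: the protein-subunit vaccine 640/1144 = 55.9%, the adjuvanted vaccine 12/18 = 66.7% → the adjuvanted vaccine
65-plus: the protein-subunit vaccine 15/53 = 28.3%, the adjuvanted vaccine 241/595 = 40.5% → the adjuvanted vaccine
40–64: the protein-subunit vaccine 185/381 = 48.6%, the adjuvanted vaccine 288/486 = 59.3% → the adjuvanted vaccine
Overall: the protein-subunit vaccine 840/1578 = 53.2%, the adjuvanted vaccine 541/1099 = 49.2% → the protein-subunit vaccine
The adjuvanted vaccine wins each age group but the protein-subunit vaccine wins overall — the comparison reverses. The adjuvanted vaccine's recipients skew toward 65-plus, which has a lower base rate.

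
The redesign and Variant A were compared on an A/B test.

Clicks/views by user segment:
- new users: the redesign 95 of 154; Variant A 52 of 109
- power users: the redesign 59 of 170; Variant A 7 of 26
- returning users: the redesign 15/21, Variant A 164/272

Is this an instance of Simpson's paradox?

New users: the redesign 95/154 = 61.7%, Variant A 52/109 = 47.7% → the redesign
Power users: the redesign 59/170 = 34.7%, Variant A 7/26 = 26.9% → the redesign
Returning users: the redesign 15/21 = 71.4%, Variant A 164/272 = 60.3% → the redesign
Overall: the redesign 169/345 = 49.0%, Variant A 223/407 = 54.8% → Variant A
The redesign wins each user group but Variant A wins overall — the comparison reverses. The redesign's views skew toward power users, which has a lower base rate.

Yes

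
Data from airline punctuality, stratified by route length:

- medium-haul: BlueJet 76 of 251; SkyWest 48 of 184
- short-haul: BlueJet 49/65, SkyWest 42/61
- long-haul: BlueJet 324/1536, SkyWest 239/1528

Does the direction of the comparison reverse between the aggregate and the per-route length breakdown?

Medium-haul: BlueJet 76/251 = 30.3%, SkyWest 48/184 = 26.1% → BlueJet
Short-haul: BlueJet 49/65 = 75.4%, SkyWest 42/61 = 68.9% → BlueJet
Long-haul: BlueJet 324/1536 = 21.1%, SkyWest 239/1528 = 15.6% → BlueJet
Overall: BlueJet 449/1852 = 24.2%, SkyWest 329/1773 = 18.6% → BlueJet
BlueJet wins overall and in every route group — no reversal.

No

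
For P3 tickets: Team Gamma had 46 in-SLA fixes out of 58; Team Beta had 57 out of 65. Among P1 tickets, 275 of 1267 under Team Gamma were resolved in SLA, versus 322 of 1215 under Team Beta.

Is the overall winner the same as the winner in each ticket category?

P3: Team Gamma 46/58 = 79.3%, Team Beta 57/65 = 87.7% → Team Beta
P1: Team Gamma 275/1267 = 21.7%, Team Beta 322/1215 = 26.5% → Team Beta
Overall: Team Gamma 321/1325 = 24.2%, Team Beta 379/1280 = 29.6% → Team Beta
Team Beta wins overall and in every ticket group — no reversal.

Yes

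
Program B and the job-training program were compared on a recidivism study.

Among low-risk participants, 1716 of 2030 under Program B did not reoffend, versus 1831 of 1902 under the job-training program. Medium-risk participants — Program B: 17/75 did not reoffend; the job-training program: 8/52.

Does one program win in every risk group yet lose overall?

Low-risk: Program B 1716/2030 = 84.5%, the job-training program 1831/1902 = 96.3% → the job-training program
Medium-risk: Program B 17/75 = 22.7%, the job-training program 8/52 = 15.4% → Program B
Overall: Program B 1733/2105 = 82.3%, the job-training program 1839/1954 = 94.1% → the job-training program
Neither sweeps: Program B wins 1 of 2 groups, the job-training program wins 1. The job-training program wins overall but not every group — no Simpson reversal.

No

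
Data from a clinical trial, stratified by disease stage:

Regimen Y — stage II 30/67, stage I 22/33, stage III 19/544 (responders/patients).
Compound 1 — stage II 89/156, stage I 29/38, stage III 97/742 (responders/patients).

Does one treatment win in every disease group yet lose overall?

No

Stage II: Regimen Y 30/67 = 44.8%, Compound 1 89/156 = 57.1% → Compound 1
Stage I: Regimen Y 22/33 = 66.7%, Compound 1 29/38 = 76.3% → Compound 1
Stage III: Regimen Y 19/544 = 3.5%, Compound 1 97/742 = 13.1% → Compound 1
Overall: Regimen Y 71/644 = 11.0%, Compound 1 215/936 = 23.0% → Compound 1
Compound 1 wins overall and in every disease group — no reversal.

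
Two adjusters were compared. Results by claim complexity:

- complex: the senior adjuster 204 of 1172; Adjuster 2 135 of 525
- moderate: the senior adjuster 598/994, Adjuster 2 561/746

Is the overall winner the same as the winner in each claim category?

Yes

Complex: the senior adjuster 204/1172 = 17.4%, Adjuster 2 135/525 = 25.7% → Adjuster 2
Moderate: the senior adjuster 598/994 = 60.2%, Adjuster 2 561/746 = 75.2% → Adjuster 2
Overall: the senior adjuster 802/2166 = 37.0%, Adjuster 2 696/1271 = 54.8% → Adjuster 2
Adjuster 2 wins overall and in every claim group — no reversal.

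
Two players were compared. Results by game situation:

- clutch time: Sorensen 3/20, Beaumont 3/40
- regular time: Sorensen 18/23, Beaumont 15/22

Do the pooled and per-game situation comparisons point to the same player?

Clutch time: Sorensen 3/20 = 15.0%, Beaumont 3/40 = 7.5% → Sorensen
Regular time: Sorensen 18/23 = 78.3%, Beaumont 15/22 = 68.2% → Sorensen
Overall: Sorensen 21/43 = 48.8%, Beaumont 18/62 = 29.0% → Sorensen
Sorensen wins overall and in every game group — no reversal.

Yes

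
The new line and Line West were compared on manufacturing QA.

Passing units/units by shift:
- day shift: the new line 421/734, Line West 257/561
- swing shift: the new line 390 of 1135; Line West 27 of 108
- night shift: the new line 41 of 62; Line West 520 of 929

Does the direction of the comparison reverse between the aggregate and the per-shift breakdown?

Yes

Day shift: the new line 421/734 = 57.4%, Line West 257/561 = 45.8% → the new line
Swing shift: the new line 390/1135 = 34.4%, Line West 27/108 = 25.0% → the new line
Night shift: the new line 41/62 = 66.1%, Line West 520/929 = 56.0% → the new line
Overall: the new line 852/1931 = 44.1%, Line West 804/1598 = 50.3% → Line West
The new line wins each shift group but Line West wins overall — the comparison reverses. The new line's units skew toward swing shift, which has a lower base rate.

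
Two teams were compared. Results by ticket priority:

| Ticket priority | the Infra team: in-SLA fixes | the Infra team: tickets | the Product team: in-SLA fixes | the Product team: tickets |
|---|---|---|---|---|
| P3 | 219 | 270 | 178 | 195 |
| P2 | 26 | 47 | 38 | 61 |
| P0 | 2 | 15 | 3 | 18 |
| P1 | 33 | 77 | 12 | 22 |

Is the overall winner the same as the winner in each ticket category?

Yes

P3: the Infra team 219/270 = 81.1%, the Product team 178/195 = 91.3% → the Product team
P2: the Infra team 26/47 = 55.3%, the Product team 38/61 = 62.3% → the Product team
P0: the Infra team 2/15 = 13.3%, the Product team 3/18 = 16.7% → the Product team
P1: the Infra team 33/77 = 42.9%, the Product team 12/22 = 54.5% → the Product team
Overall: the Infra team 280/409 = 68.5%, the Product team 231/296 = 78.0% → the Product team
The Product team wins overall and in every ticket group — no reversal.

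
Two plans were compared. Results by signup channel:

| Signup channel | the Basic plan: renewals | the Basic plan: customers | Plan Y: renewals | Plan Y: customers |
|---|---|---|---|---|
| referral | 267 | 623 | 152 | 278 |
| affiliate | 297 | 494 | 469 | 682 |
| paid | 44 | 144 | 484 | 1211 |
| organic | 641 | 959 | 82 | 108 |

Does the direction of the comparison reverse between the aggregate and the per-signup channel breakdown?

Yes

Referral: the Basic plan 267/623 = 42.9%, Plan Y 152/278 = 54.7% → Plan Y
Affiliate: the Basic plan 297/494 = 60.1%, Plan Y 469/682 = 68.8% → Plan Y
Paid: the Basic plan 44/144 = 30.6%, Plan Y 484/1211 = 40.0% → Plan Y
Organic: the Basic plan 641/959 = 66.8%, Plan Y 82/108 = 75.9% → Plan Y
Overall: the Basic plan 1249/2220 = 56.3%, Plan Y 1187/2279 = 52.1% → the Basic plan
Plan Y wins each signup group but the Basic plan wins overall — the comparison reverses. Plan Y's customers skew toward paid, which has a lower base rate.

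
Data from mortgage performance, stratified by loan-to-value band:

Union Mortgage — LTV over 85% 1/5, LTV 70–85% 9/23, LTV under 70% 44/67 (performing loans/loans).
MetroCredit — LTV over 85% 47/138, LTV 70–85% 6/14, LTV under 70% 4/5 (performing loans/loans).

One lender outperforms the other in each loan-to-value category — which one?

LTV over 85%: Union Mortgage 1/5 = 20.0%, MetroCredit 47/138 = 34.1% → MetroCredit
LTV 70–85%: Union Mortgage 9/23 = 39.1%, MetroCredit 6/14 = 42.9% → MetroCredit
LTV under 70%: Union Mortgage 44/67 = 65.7%, MetroCredit 4/5 = 80.0% → MetroCredit
MetroCredit has the higher rate in all 3 groups.

MetroCredit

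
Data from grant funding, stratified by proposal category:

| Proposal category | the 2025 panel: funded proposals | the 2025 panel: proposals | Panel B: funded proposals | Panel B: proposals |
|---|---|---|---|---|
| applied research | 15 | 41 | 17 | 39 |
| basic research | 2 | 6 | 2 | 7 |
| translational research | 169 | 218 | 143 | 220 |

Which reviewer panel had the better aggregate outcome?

the 2025 panel

Applied research: the 2025 panel 15/41 = 36.6%, Panel B 17/39 = 43.6% → Panel B
Basic research: the 2025 panel 2/6 = 33.3%, Panel B 2/7 = 28.6% → the 2025 panel
Translational research: the 2025 panel 169/218 = 77.5%, Panel B 143/220 = 65.0% → the 2025 panel
Overall: the 2025 panel 186/265 = 70.2%, Panel B 162/266 = 60.9% → the 2025 panel
(Neither sweeps every proposal group, but the 2025 panel has the higher pooled rate.)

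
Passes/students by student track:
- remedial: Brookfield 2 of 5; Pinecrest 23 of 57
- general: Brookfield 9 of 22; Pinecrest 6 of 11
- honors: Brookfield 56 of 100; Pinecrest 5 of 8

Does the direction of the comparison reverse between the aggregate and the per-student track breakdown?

Yes

Remedial: Brookfield 2/5 = 40.0%, Pinecrest 23/57 = 40.4% → Pinecrest
General: Brookfield 9/22 = 40.9%, Pinecrest 6/11 = 54.5% → Pinecrest
Honors: Brookfield 56/100 = 56.0%, Pinecrest 5/8 = 62.5% → Pinecrest
Overall: Brookfield 67/127 = 52.8%, Pinecrest 34/76 = 44.7% → Brookfield
Pinecrest wins each student group but Brookfield wins overall — the comparison reverses. Pinecrest's students skew toward remedial, which has a lower base rate.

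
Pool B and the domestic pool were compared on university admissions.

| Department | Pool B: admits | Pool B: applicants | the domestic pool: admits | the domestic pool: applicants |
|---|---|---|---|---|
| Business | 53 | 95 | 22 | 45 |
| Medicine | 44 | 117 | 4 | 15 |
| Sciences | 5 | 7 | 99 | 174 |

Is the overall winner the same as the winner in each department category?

Business: Pool B 53/95 = 55.8%, the domestic pool 22/45 = 48.9% → Pool B
Medicine: Pool B 44/117 = 37.6%, the domestic pool 4/15 = 26.7% → Pool B
Sciences: Pool B 5/7 = 71.4%, the domestic pool 99/174 = 56.9% → Pool B
Overall: Pool B 102/219 = 46.6%, the domestic pool 125/234 = 53.4% → the domestic pool
Pool B wins each department group but the domestic pool wins overall — the comparison reverses. Pool B's applicants skew toward Medicine, which has a lower base rate.

No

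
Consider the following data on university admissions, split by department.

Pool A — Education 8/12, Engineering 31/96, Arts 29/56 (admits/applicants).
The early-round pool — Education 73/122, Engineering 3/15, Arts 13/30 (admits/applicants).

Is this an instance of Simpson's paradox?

Education: Pool A 8/12 = 66.7%, the early-round pool 73/122 = 59.8% → Pool A
Engineering: Pool A 31/96 = 32.3%, the early-round pool 3/15 = 20.0% → Pool A
Arts: Pool A 29/56 = 51.8%, the early-round pool 13/30 = 43.3% → Pool A
Overall: Pool A 68/164 = 41.5%, the early-round pool 89/167 = 53.3% → the early-round pool
Pool A wins each department group but the early-round pool wins overall — the comparison reverses. Pool A's applicants skew toward Engineering, which has a lower base rate.

Yes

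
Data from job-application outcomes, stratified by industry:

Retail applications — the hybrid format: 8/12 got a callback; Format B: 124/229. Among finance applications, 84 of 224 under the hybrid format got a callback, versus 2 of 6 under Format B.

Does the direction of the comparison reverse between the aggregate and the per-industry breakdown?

Yes

Retail: the hybrid format 8/12 = 66.7%, Format B 124/229 = 54.1% → the hybrid format
Finance: the hybrid format 84/224 = 37.5%, Format B 2/6 = 33.3% → the hybrid format
Overall: the hybrid format 92/236 = 39.0%, Format B 126/235 = 53.6% → Format B
The hybrid format wins each industry group but Format B wins overall — the comparison reverses. The hybrid format's applications skew toward finance, which has a lower base rate.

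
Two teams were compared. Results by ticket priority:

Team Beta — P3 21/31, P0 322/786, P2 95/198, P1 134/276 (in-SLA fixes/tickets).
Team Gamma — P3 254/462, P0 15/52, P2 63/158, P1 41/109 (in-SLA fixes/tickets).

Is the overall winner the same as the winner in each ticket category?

No

P3: Team Beta 21/31 = 67.7%, Team Gamma 254/462 = 55.0% → Team Beta
P0: Team Beta 322/786 = 41.0%, Team Gamma 15/52 = 28.8% → Team Beta
P2: Team Beta 95/198 = 48.0%, Team Gamma 63/158 = 39.9% → Team Beta
P1: Team Beta 134/276 = 48.6%, Team Gamma 41/109 = 37.6% → Team Beta
Overall: Team Beta 572/1291 = 44.3%, Team Gamma 373/781 = 47.8% → Team Gamma
Team Beta wins each ticket group but Team Gamma wins overall — the comparison reverses. Team Beta's tickets skew toward P0, which has a lower base rate.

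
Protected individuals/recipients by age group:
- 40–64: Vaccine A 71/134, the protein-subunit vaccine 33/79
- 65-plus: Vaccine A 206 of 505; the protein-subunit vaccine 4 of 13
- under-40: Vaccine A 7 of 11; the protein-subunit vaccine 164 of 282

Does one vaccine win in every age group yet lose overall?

40–64: Vaccine A 71/134 = 53.0%, the protein-subunit vaccine 33/79 = 41.8% → Vaccine A
65-plus: Vaccine A 206/505 = 40.8%, the protein-subunit vaccine 4/13 = 30.8% → Vaccine A
Under-40: Vaccine A 7/11 = 63.6%, the protein-subunit vaccine 164/282 = 58.2% → Vaccine A
Overall: Vaccine A 284/650 = 43.7%, the protein-subunit vaccine 201/374 = 53.7% → the protein-subunit vaccine
Vaccine A wins each age group but the protein-subunit vaccine wins overall — the comparison reverses. Vaccine A's recipients skew toward 65-plus, which has a lower base rate.

Yes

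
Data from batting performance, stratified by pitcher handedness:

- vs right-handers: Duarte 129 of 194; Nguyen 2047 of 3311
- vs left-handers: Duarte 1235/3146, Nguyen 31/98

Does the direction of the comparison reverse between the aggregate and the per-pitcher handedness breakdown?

Vs right-handers: Duarte 129/194 = 66.5%, Nguyen 2047/3311 = 61.8% → Duarte
Vs left-handers: Duarte 1235/3146 = 39.3%, Nguyen 31/98 = 31.6% → Duarte
Overall: Duarte 1364/3340 = 40.8%, Nguyen 2078/3409 = 61.0% → Nguyen
Duarte wins each pitcher group but Nguyen wins overall — the comparison reverses. Duarte's at-bats skew toward vs left-handers, which has a lower base rate.

Yes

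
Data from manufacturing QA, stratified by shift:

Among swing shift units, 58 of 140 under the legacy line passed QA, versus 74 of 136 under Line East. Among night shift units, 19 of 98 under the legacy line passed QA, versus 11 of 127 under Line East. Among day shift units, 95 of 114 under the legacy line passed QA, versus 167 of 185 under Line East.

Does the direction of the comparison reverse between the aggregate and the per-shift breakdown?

Swing shift: the legacy line 58/140 = 41.4%, Line East 74/136 = 54.4% → Line East
Night shift: the legacy line 19/98 = 19.4%, Line East 11/127 = 8.7% → the legacy line
Day shift: the legacy line 95/114 = 83.3%, Line East 167/185 = 90.3% → Line East
Overall: the legacy line 172/352 = 48.9%, Line East 252/448 = 56.2% → Line East
Neither sweeps: the legacy line wins 1 of 3 groups, Line East wins 2. Line East wins overall but not every group — no Simpson reversal.

No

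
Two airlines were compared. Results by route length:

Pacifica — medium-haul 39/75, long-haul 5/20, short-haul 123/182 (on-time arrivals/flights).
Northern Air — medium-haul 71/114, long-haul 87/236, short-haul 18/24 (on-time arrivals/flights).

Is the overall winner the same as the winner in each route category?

No

Medium-haul: Pacifica 39/75 = 52.0%, Northern Air 71/114 = 62.3% → Northern Air
Long-haul: Pacifica 5/20 = 25.0%, Northern Air 87/236 = 36.9% → Northern Air
Short-haul: Pacifica 123/182 = 67.6%, Northern Air 18/24 = 75.0% → Northern Air
Overall: Pacifica 167/277 = 60.3%, Northern Air 176/374 = 47.1% → Pacifica
Northern Air wins each route group but Pacifica wins overall — the comparison reverses. Northern Air's flights skew toward long-haul, which has a lower base rate.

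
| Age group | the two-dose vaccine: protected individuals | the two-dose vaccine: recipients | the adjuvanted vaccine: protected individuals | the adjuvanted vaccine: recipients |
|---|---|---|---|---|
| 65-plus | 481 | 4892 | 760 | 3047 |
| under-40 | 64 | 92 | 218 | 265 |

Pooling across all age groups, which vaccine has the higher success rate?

65-plus: the two-dose vaccine 481/4892 = 9.8%, the adjuvanted vaccine 760/3047 = 24.9% → the adjuvanted vaccine
Under-40: the two-dose vaccine 64/92 = 69.6%, the adjuvanted vaccine 218/265 = 82.3% → the adjuvanted vaccine
Overall: the two-dose vaccine 545/4984 = 10.9%, the adjuvanted vaccine 978/3312 = 29.5% → the adjuvanted vaccine

the adjuvanted vaccine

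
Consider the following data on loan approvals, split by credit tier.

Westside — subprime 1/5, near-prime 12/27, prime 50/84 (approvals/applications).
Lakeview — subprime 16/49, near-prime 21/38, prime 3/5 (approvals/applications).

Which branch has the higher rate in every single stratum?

Lakeview

Subprime: Westside 1/5 = 20.0%, Lakeview 16/49 = 32.7% → Lakeview
Near-prime: Westside 12/27 = 44.4%, Lakeview 21/38 = 55.3% → Lakeview
Prime: Westside 50/84 = 59.5%, Lakeview 3/5 = 60.0% → Lakeview
Lakeview has the higher rate in all 3 groups.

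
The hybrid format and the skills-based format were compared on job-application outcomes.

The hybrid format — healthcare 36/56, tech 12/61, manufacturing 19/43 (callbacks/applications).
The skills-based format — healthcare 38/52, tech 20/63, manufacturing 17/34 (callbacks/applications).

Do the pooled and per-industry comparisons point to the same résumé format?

Yes

Healthcare: the hybrid format 36/56 = 64.3%, the skills-based format 38/52 = 73.1% → the skills-based format
Tech: the hybrid format 12/61 = 19.7%, the skills-based format 20/63 = 31.7% → the skills-based format
Manufacturing: the hybrid format 19/43 = 44.2%, the skills-based format 17/34 = 50.0% → the skills-based format
Overall: the hybrid format 67/160 = 41.9%, the skills-based format 75/149 = 50.3% → the skills-based format
The skills-based format wins overall and in every industry group — no reversal.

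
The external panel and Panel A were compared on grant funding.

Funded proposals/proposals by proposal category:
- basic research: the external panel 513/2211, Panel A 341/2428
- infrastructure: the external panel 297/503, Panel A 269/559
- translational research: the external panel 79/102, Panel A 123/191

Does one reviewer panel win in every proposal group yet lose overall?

No

Basic research: the external panel 513/2211 = 23.2%, Panel A 341/2428 = 14.0% → the external panel
Infrastructure: the external panel 297/503 = 59.0%, Panel A 269/559 = 48.1% → the external panel
Translational research: the external panel 79/102 = 77.5%, Panel A 123/191 = 64.4% → the external panel
Overall: the external panel 889/2816 = 31.6%, Panel A 733/3178 = 23.1% → the external panel
The external panel wins overall and in every proposal group — no reversal.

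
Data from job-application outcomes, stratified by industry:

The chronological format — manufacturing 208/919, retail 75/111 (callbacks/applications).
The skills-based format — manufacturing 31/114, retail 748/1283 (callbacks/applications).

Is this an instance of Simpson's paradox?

Manufacturing: the chronological format 208/919 = 22.6%, the skills-based format 31/114 = 27.2% → the skills-based format
Retail: the chronological format 75/111 = 67.6%, the skills-based format 748/1283 = 58.3% → the chronological format
Overall: the chronological format 283/1030 = 27.5%, the skills-based format 779/1397 = 55.8% → the skills-based format
Neither sweeps: the chronological format wins 1 of 2 groups, the skills-based format wins 1. The skills-based format wins overall but not every group — no Simpson reversal.

No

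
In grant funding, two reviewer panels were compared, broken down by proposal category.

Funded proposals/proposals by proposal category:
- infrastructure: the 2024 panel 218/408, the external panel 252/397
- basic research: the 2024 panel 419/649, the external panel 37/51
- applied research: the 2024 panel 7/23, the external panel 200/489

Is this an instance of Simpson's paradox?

Yes

Infrastructure: the 2024 panel 218/408 = 53.4%, the external panel 252/397 = 63.5% → the external panel
Basic research: the 2024 panel 419/649 = 64.6%, the external panel 37/51 = 72.5% → the external panel
Applied research: the 2024 panel 7/23 = 30.4%, the external panel 200/489 = 40.9% → the external panel
Overall: the 2024 panel 644/1080 = 59.6%, the external panel 489/937 = 52.2% → the 2024 panel
The external panel wins each proposal group but the 2024 panel wins overall — the comparison reverses. The external panel's proposals skew toward applied research, which has a lower base rate.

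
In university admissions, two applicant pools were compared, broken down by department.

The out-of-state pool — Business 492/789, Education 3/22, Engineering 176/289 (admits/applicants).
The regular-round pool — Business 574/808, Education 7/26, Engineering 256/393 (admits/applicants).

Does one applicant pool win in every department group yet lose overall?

No

Business: the out-of-state pool 492/789 = 62.4%, the regular-round pool 574/808 = 71.0% → the regular-round pool
Education: the out-of-state pool 3/22 = 13.6%, the regular-round pool 7/26 = 26.9% → the regular-round pool
Engineering: the out-of-state pool 176/289 = 60.9%, the regular-round pool 256/393 = 65.1% → the regular-round pool
Overall: the out-of-state pool 671/1100 = 61.0%, the regular-round pool 837/1227 = 68.2% → the regular-round pool
The regular-round pool wins overall and in every department group — no reversal.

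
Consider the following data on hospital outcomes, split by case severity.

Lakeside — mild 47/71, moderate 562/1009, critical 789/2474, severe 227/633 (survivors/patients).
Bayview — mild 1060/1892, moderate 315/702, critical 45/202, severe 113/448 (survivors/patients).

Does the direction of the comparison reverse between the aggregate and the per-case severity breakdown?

Mild: Lakeside 47/71 = 66.2%, Bayview 1060/1892 = 56.0% → Lakeside
Moderate: Lakeside 562/1009 = 55.7%, Bayview 315/702 = 44.9% → Lakeside
Critical: Lakeside 789/2474 = 31.9%, Bayview 45/202 = 22.3% → Lakeside
Severe: Lakeside 227/633 = 35.9%, Bayview 113/448 = 25.2% → Lakeside
Overall: Lakeside 1625/4187 = 38.8%, Bayview 1533/3244 = 47.3% → Bayview
Lakeside wins each case group but Bayview wins overall — the comparison reverses. Lakeside's patients skew toward critical, which has a lower base rate.

Yes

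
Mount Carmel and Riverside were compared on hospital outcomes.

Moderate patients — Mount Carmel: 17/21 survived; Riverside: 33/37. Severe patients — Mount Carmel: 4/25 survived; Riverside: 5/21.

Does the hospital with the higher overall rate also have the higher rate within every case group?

Moderate: Mount Carmel 17/21 = 81.0%, Riverside 33/37 = 89.2% → Riverside
Severe: Mount Carmel 4/25 = 16.0%, Riverside 5/21 = 23.8% → Riverside
Overall: Mount Carmel 21/46 = 45.7%, Riverside 38/58 = 65.5% → Riverside
Riverside wins overall and in every case group — no reversal.

Yes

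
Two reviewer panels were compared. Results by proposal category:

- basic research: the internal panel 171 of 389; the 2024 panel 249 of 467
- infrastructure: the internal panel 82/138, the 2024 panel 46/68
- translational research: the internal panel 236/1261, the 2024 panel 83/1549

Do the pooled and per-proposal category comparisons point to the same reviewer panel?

Basic research: the internal panel 171/389 = 44.0%, the 2024 panel 249/467 = 53.3% → the 2024 panel
Infrastructure: the internal panel 82/138 = 59.4%, the 2024 panel 46/68 = 67.6% → the 2024 panel
Translational research: the internal panel 236/1261 = 18.7%, the 2024 panel 83/1549 = 5.4% → the internal panel
Overall: the internal panel 489/1788 = 27.3%, the 2024 panel 378/2084 = 18.1% → the internal panel
Neither sweeps: the internal panel wins 1 of 3 groups, the 2024 panel wins 2. The internal panel wins overall but not every group — no Simpson reversal.

No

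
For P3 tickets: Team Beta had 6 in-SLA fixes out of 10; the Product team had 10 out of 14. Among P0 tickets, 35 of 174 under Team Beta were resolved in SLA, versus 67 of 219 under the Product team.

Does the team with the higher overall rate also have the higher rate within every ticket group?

Yes

P3: Team Beta 6/10 = 60.0%, the Product team 10/14 = 71.4% → the Product team
P0: Team Beta 35/174 = 20.1%, the Product team 67/219 = 30.6% → the Product team
Overall: Team Beta 41/184 = 22.3%, the Product team 77/233 = 33.0% → the Product team
The Product team wins overall and in every ticket group — no reversal.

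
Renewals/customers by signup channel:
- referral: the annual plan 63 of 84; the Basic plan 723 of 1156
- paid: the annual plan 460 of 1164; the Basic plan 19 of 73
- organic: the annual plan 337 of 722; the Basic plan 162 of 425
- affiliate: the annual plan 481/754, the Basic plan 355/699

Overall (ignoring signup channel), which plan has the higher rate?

Referral: the annual plan 63/84 = 75.0%, the Basic plan 723/1156 = 62.5% → the annual plan
Paid: the annual plan 460/1164 = 39.5%, the Basic plan 19/73 = 26.0% → the annual plan
Organic: the annual plan 337/722 = 46.7%, the Basic plan 162/425 = 38.1% → the annual plan
Affiliate: the annual plan 481/754 = 63.8%, the Basic plan 355/699 = 50.8% → the annual plan
Overall: the annual plan 1341/2724 = 49.2%, the Basic plan 1259/2353 = 53.5% → the Basic plan
(The annual plan wins every signup group but the Basic plan wins overall — the annual plan's customers skew toward the low-rate paid group.)

the Basic plan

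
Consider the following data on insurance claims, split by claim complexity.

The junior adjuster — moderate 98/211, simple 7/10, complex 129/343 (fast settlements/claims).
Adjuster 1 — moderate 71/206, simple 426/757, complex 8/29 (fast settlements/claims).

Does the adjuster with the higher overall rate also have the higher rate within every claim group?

Moderate: the junior adjuster 98/211 = 46.4%, Adjuster 1 71/206 = 34.5% → the junior adjuster
Simple: the junior adjuster 7/10 = 70.0%, Adjuster 1 426/757 = 56.3% → the junior adjuster
Complex: the junior adjuster 129/343 = 37.6%, Adjuster 1 8/29 = 27.6% → the junior adjuster
Overall: the junior adjuster 234/564 = 41.5%, Adjuster 1 505/992 = 50.9% → Adjuster 1
The junior adjuster wins each claim group but Adjuster 1 wins overall — the comparison reverses. The junior adjuster's claims skew toward complex, which has a lower base rate.

No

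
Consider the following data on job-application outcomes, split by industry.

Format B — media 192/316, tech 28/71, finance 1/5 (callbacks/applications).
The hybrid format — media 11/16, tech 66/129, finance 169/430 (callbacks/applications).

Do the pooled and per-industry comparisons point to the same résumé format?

No

Media: Format B 192/316 = 60.8%, the hybrid format 11/16 = 68.8% → the hybrid format
Tech: Format B 28/71 = 39.4%, the hybrid format 66/129 = 51.2% → the hybrid format
Finance: Format B 1/5 = 20.0%, the hybrid format 169/430 = 39.3% → the hybrid format
Overall: Format B 221/392 = 56.4%, the hybrid format 246/575 = 42.8% → Format B
The hybrid format wins each industry group but Format B wins overall — the comparison reverses. The hybrid format's applications skew toward finance, which has a lower base rate.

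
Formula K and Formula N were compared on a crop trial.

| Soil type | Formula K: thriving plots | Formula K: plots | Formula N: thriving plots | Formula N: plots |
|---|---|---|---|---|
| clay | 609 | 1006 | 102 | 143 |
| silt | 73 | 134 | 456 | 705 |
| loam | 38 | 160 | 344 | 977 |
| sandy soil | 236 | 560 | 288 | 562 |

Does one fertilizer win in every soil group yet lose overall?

Yes

Clay: Formula K 609/1006 = 60.5%, Formula N 102/143 = 71.3% → Formula N
Silt: Formula K 73/134 = 54.5%, Formula N 456/705 = 64.7% → Formula N
Loam: Formula K 38/160 = 23.8%, Formula N 344/977 = 35.2% → Formula N
Sandy soil: Formula K 236/560 = 42.1%, Formula N 288/562 = 51.2% → Formula N
Overall: Formula K 956/1860 = 51.4%, Formula N 1190/2387 = 49.9% → Formula K
Formula N wins each soil group but Formula K wins overall — the comparison reverses. Formula N's plots skew toward loam, which has a lower base rate.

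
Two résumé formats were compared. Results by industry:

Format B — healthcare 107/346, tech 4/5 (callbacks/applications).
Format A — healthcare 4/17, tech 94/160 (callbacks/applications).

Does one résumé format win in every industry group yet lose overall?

Healthcare: Format B 107/346 = 30.9%, Format A 4/17 = 23.5% → Format B
Tech: Format B 4/5 = 80.0%, Format A 94/160 = 58.8% → Format B
Overall: Format B 111/351 = 31.6%, Format A 98/177 = 55.4% → Format A
Format B wins each industry group but Format A wins overall — the comparison reverses. Format B's applications skew toward healthcare, which has a lower base rate.

Yes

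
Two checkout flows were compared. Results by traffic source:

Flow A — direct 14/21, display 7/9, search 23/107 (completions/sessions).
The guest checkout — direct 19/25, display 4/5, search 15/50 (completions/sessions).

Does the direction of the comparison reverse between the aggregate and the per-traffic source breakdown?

Direct: Flow A 14/21 = 66.7%, the guest checkout 19/25 = 76.0% → the guest checkout
Display: Flow A 7/9 = 77.8%, the guest checkout 4/5 = 80.0% → the guest checkout
Search: Flow A 23/107 = 21.5%, the guest checkout 15/50 = 30.0% → the guest checkout
Overall: Flow A 44/137 = 32.1%, the guest checkout 38/80 = 47.5% → the guest checkout
The guest checkout wins overall and in every traffic group — no reversal.

No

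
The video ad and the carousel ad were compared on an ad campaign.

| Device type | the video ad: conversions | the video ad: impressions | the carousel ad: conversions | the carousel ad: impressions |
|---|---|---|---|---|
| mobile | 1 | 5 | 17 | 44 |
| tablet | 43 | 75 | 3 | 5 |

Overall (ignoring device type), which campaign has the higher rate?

the video ad

Mobile: the video ad 1/5 = 20.0%, the carousel ad 17/44 = 38.6% → the carousel ad
Tablet: the video ad 43/75 = 57.3%, the carousel ad 3/5 = 60.0% → the carousel ad
Overall: the video ad 44/80 = 55.0%, the carousel ad 20/49 = 40.8% → the video ad
(The carousel ad wins every device group but the video ad wins overall — the carousel ad's impressions skew toward the low-rate mobile group.)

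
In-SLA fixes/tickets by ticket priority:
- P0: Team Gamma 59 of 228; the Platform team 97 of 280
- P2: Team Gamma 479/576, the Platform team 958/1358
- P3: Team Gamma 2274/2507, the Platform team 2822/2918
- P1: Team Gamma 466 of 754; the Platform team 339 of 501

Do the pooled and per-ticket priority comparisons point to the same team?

No

P0: Team Gamma 59/228 = 25.9%, the Platform team 97/280 = 34.6% → the Platform team
P2: Team Gamma 479/576 = 83.2%, the Platform team 958/1358 = 70.5% → Team Gamma
P3: Team Gamma 2274/2507 = 90.7%, the Platform team 2822/2918 = 96.7% → the Platform team
P1: Team Gamma 466/754 = 61.8%, the Platform team 339/501 = 67.7% → the Platform team
Overall: Team Gamma 3278/4065 = 80.6%, the Platform team 4216/5057 = 83.4% → the Platform team
Neither sweeps: Team Gamma wins 1 of 4 groups, the Platform team wins 3. The Platform team wins overall but not every group — no Simpson reversal.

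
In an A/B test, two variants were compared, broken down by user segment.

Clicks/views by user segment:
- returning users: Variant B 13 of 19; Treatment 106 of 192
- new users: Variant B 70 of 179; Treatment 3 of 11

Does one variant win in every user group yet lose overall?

Returning users: Variant B 13/19 = 68.4%, Treatment 106/192 = 55.2% → Variant B
New users: Variant B 70/179 = 39.1%, Treatment 3/11 = 27.3% → Variant B
Overall: Variant B 83/198 = 41.9%, Treatment 109/203 = 53.7% → Treatment
Variant B wins each user group but Treatment wins overall — the comparison reverses. Variant B's views skew toward new users, which has a lower base rate.

Yes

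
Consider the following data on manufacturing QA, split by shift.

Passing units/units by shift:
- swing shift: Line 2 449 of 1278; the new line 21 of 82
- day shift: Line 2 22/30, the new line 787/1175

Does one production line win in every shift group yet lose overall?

Yes

Swing shift: Line 2 449/1278 = 35.1%, the new line 21/82 = 25.6% → Line 2
Day shift: Line 2 22/30 = 73.3%, the new line 787/1175 = 67.0% → Line 2
Overall: Line 2 471/1308 = 36.0%, the new line 808/1257 = 64.3% → the new line
Line 2 wins each shift group but the new line wins overall — the comparison reverses. Line 2's units skew toward swing shift, which has a lower base rate.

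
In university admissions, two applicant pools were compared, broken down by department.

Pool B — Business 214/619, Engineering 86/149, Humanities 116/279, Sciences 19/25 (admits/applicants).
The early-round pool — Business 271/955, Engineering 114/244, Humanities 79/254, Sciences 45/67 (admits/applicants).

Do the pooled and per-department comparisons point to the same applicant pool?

Yes

Business: Pool B 214/619 = 34.6%, the early-round pool 271/955 = 28.4% → Pool B
Engineering: Pool B 86/149 = 57.7%, the early-round pool 114/244 = 46.7% → Pool B
Humanities: Pool B 116/279 = 41.6%, the early-round pool 79/254 = 31.1% → Pool B
Sciences: Pool B 19/25 = 76.0%, the early-round pool 45/67 = 67.2% → Pool B
Overall: Pool B 435/1072 = 40.6%, the early-round pool 509/1520 = 33.5% → Pool B
Pool B wins overall and in every department group — no reversal.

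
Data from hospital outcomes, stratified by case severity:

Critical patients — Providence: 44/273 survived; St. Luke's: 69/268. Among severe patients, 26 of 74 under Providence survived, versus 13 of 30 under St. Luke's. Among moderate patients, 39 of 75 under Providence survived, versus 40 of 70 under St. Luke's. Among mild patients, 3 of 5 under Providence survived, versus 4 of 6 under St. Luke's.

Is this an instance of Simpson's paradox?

No

Critical: Providence 44/273 = 16.1%, St. Luke's 69/268 = 25.7% → St. Luke's
Severe: Providence 26/74 = 35.1%, St. Luke's 13/30 = 43.3% → St. Luke's
Moderate: Providence 39/75 = 52.0%, St. Luke's 40/70 = 57.1% → St. Luke's
Mild: Providence 3/5 = 60.0%, St. Luke's 4/6 = 66.7% → St. Luke's
Overall: Providence 112/427 = 26.2%, St. Luke's 126/374 = 33.7% → St. Luke's
St. Luke's wins overall and in every case group — no reversal.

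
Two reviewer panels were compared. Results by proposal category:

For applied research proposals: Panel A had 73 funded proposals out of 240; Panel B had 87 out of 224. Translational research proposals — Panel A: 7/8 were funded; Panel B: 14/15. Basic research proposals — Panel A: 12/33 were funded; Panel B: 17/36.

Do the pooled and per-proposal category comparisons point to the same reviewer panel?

Applied research: Panel A 73/240 = 30.4%, Panel B 87/224 = 38.8% → Panel B
Translational research: Panel A 7/8 = 87.5%, Panel B 14/15 = 93.3% → Panel B
Basic research: Panel A 12/33 = 36.4%, Panel B 17/36 = 47.2% → Panel B
Overall: Panel A 92/281 = 32.7%, Panel B 118/275 = 42.9% → Panel B
Panel B wins overall and in every proposal group — no reversal.

Yes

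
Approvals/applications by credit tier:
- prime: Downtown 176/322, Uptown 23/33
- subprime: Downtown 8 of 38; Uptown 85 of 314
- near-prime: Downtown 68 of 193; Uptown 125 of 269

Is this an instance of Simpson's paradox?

Prime: Downtown 176/322 = 54.7%, Uptown 23/33 = 69.7% → Uptown
Subprime: Downtown 8/38 = 21.1%, Uptown 85/314 = 27.1% → Uptown
Near-prime: Downtown 68/193 = 35.2%, Uptown 125/269 = 46.5% → Uptown
Overall: Downtown 252/553 = 45.6%, Uptown 233/616 = 37.8% → Downtown
Uptown wins each credit group but Downtown wins overall — the comparison reverses. Uptown's applications skew toward subprime, which has a lower base rate.

Yes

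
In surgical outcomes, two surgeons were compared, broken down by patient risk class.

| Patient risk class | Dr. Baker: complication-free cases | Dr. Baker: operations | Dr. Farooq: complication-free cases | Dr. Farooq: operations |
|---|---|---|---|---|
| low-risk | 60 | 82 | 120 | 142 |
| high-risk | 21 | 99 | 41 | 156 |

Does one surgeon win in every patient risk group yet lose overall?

Low-risk: Dr. Baker 60/82 = 73.2%, Dr. Farooq 120/142 = 84.5% → Dr. Farooq
High-risk: Dr. Baker 21/99 = 21.2%, Dr. Farooq 41/156 = 26.3% → Dr. Farooq
Overall: Dr. Baker 81/181 = 44.8%, Dr. Farooq 161/298 = 54.0% → Dr. Farooq
Dr. Farooq wins overall and in every patient risk group — no reversal.

No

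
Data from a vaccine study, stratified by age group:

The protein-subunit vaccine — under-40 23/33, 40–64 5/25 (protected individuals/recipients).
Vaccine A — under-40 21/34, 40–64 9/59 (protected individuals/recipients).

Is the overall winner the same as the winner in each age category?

Under-40: the protein-subunit vaccine 23/33 = 69.7%, Vaccine A 21/34 = 61.8% → the protein-subunit vaccine
40–64: the protein-subunit vaccine 5/25 = 20.0%, Vaccine A 9/59 = 15.3% → the protein-subunit vaccine
Overall: the protein-subunit vaccine 28/58 = 48.3%, Vaccine A 30/93 = 32.3% → the protein-subunit vaccine
The protein-subunit vaccine wins overall and in every age group — no reversal.

Yes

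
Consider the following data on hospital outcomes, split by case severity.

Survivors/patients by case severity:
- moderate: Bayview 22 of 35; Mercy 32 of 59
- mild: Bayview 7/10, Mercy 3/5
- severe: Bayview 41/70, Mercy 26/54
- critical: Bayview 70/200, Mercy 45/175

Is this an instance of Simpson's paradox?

No

Moderate: Bayview 22/35 = 62.9%, Mercy 32/59 = 54.2% → Bayview
Mild: Bayview 7/10 = 70.0%, Mercy 3/5 = 60.0% → Bayview
Severe: Bayview 41/70 = 58.6%, Mercy 26/54 = 48.1% → Bayview
Critical: Bayview 70/200 = 35.0%, Mercy 45/175 = 25.7% → Bayview
Overall: Bayview 140/315 = 44.4%, Mercy 106/293 = 36.2% → Bayview
Bayview wins overall and in every case group — no reversal.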